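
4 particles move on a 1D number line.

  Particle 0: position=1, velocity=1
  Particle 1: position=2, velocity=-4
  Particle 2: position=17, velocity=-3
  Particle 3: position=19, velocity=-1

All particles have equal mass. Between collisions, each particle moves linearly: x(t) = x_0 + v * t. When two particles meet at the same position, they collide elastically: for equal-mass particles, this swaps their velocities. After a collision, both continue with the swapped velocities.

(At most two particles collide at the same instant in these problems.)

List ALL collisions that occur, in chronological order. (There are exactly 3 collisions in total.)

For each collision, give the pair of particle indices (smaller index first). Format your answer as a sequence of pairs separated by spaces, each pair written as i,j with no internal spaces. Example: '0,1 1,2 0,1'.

Collision at t=1/5: particles 0 and 1 swap velocities; positions: p0=6/5 p1=6/5 p2=82/5 p3=94/5; velocities now: v0=-4 v1=1 v2=-3 v3=-1
Collision at t=4: particles 1 and 2 swap velocities; positions: p0=-14 p1=5 p2=5 p3=15; velocities now: v0=-4 v1=-3 v2=1 v3=-1
Collision at t=9: particles 2 and 3 swap velocities; positions: p0=-34 p1=-10 p2=10 p3=10; velocities now: v0=-4 v1=-3 v2=-1 v3=1

Answer: 0,1 1,2 2,3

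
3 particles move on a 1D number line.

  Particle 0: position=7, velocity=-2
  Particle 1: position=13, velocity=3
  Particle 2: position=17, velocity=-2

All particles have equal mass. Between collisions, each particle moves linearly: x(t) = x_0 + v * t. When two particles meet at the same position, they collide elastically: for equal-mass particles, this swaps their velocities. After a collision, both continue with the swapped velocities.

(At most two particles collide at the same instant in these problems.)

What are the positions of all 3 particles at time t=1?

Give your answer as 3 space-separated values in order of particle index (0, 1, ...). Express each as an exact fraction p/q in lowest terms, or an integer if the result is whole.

Answer: 5 15 16

Derivation:
Collision at t=4/5: particles 1 and 2 swap velocities; positions: p0=27/5 p1=77/5 p2=77/5; velocities now: v0=-2 v1=-2 v2=3
Advance to t=1 (no further collisions before then); velocities: v0=-2 v1=-2 v2=3; positions = 5 15 16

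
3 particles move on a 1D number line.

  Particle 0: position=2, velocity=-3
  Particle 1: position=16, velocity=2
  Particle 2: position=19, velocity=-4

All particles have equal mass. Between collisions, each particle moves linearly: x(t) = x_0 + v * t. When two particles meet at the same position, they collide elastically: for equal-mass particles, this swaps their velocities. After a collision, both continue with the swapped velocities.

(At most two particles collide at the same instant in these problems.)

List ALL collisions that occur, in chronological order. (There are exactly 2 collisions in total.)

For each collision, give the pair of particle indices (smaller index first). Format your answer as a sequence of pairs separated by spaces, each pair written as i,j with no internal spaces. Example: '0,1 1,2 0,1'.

Answer: 1,2 0,1

Derivation:
Collision at t=1/2: particles 1 and 2 swap velocities; positions: p0=1/2 p1=17 p2=17; velocities now: v0=-3 v1=-4 v2=2
Collision at t=17: particles 0 and 1 swap velocities; positions: p0=-49 p1=-49 p2=50; velocities now: v0=-4 v1=-3 v2=2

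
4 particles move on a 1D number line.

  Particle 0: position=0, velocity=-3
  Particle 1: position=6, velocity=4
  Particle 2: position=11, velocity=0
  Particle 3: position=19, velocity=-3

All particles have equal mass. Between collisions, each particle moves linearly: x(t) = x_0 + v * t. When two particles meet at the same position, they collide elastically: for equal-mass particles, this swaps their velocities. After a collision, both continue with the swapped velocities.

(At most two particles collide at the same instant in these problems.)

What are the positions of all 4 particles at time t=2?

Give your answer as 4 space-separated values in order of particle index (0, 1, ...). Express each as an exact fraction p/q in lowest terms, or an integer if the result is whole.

Answer: -6 11 13 14

Derivation:
Collision at t=5/4: particles 1 and 2 swap velocities; positions: p0=-15/4 p1=11 p2=11 p3=61/4; velocities now: v0=-3 v1=0 v2=4 v3=-3
Collision at t=13/7: particles 2 and 3 swap velocities; positions: p0=-39/7 p1=11 p2=94/7 p3=94/7; velocities now: v0=-3 v1=0 v2=-3 v3=4
Advance to t=2 (no further collisions before then); velocities: v0=-3 v1=0 v2=-3 v3=4; positions = -6 11 13 14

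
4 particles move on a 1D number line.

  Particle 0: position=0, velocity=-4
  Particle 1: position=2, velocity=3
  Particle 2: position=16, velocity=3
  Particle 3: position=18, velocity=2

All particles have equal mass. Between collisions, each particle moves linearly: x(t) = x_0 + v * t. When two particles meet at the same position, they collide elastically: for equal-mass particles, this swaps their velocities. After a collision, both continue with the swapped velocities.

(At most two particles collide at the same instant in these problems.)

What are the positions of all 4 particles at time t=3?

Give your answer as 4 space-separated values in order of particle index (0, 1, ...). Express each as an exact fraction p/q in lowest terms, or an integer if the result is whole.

Answer: -12 11 24 25

Derivation:
Collision at t=2: particles 2 and 3 swap velocities; positions: p0=-8 p1=8 p2=22 p3=22; velocities now: v0=-4 v1=3 v2=2 v3=3
Advance to t=3 (no further collisions before then); velocities: v0=-4 v1=3 v2=2 v3=3; positions = -12 11 24 25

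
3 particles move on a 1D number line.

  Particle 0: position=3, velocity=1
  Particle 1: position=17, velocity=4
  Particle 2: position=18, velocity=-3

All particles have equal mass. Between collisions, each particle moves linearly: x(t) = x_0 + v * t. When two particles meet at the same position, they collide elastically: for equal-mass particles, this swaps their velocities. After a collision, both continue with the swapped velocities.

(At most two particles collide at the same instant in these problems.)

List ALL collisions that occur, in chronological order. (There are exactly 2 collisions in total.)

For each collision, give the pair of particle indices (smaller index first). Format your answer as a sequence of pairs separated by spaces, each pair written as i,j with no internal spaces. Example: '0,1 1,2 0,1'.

Collision at t=1/7: particles 1 and 2 swap velocities; positions: p0=22/7 p1=123/7 p2=123/7; velocities now: v0=1 v1=-3 v2=4
Collision at t=15/4: particles 0 and 1 swap velocities; positions: p0=27/4 p1=27/4 p2=32; velocities now: v0=-3 v1=1 v2=4

Answer: 1,2 0,1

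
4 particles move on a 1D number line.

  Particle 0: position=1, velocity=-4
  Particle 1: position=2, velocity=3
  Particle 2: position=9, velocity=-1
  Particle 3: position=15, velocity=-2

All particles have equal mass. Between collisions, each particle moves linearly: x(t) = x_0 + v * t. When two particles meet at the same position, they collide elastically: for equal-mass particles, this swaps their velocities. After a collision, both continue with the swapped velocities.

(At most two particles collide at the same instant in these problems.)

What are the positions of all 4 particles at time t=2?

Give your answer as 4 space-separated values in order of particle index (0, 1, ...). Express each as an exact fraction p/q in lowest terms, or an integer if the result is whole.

Answer: -7 7 8 11

Derivation:
Collision at t=7/4: particles 1 and 2 swap velocities; positions: p0=-6 p1=29/4 p2=29/4 p3=23/2; velocities now: v0=-4 v1=-1 v2=3 v3=-2
Advance to t=2 (no further collisions before then); velocities: v0=-4 v1=-1 v2=3 v3=-2; positions = -7 7 8 11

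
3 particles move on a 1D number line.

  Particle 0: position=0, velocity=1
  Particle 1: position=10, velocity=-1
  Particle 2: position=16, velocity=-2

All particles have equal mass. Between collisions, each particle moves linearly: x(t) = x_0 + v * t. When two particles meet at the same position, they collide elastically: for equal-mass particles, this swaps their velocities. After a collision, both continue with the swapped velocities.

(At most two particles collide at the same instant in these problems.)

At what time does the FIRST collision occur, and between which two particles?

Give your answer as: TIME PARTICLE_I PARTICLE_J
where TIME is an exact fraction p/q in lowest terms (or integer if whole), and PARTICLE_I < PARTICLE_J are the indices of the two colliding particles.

Pair (0,1): pos 0,10 vel 1,-1 -> gap=10, closing at 2/unit, collide at t=5
Pair (1,2): pos 10,16 vel -1,-2 -> gap=6, closing at 1/unit, collide at t=6
Earliest collision: t=5 between 0 and 1

Answer: 5 0 1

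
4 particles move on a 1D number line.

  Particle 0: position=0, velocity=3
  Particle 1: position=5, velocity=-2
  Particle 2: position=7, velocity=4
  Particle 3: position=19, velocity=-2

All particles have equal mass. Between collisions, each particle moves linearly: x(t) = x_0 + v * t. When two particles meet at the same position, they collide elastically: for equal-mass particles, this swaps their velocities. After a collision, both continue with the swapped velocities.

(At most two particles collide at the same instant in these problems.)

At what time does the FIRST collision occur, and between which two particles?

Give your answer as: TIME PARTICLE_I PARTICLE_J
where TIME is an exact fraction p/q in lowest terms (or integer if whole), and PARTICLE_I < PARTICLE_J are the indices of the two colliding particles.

Answer: 1 0 1

Derivation:
Pair (0,1): pos 0,5 vel 3,-2 -> gap=5, closing at 5/unit, collide at t=1
Pair (1,2): pos 5,7 vel -2,4 -> not approaching (rel speed -6 <= 0)
Pair (2,3): pos 7,19 vel 4,-2 -> gap=12, closing at 6/unit, collide at t=2
Earliest collision: t=1 between 0 and 1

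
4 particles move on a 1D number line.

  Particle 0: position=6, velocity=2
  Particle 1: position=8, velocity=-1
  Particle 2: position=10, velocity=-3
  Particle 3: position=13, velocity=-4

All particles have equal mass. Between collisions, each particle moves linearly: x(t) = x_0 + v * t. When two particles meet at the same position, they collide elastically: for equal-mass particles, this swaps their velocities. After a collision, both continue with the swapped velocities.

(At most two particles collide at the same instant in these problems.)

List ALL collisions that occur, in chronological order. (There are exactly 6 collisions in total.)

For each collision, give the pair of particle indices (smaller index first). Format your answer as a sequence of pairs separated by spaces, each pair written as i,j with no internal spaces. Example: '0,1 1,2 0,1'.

Collision at t=2/3: particles 0 and 1 swap velocities; positions: p0=22/3 p1=22/3 p2=8 p3=31/3; velocities now: v0=-1 v1=2 v2=-3 v3=-4
Collision at t=4/5: particles 1 and 2 swap velocities; positions: p0=36/5 p1=38/5 p2=38/5 p3=49/5; velocities now: v0=-1 v1=-3 v2=2 v3=-4
Collision at t=1: particles 0 and 1 swap velocities; positions: p0=7 p1=7 p2=8 p3=9; velocities now: v0=-3 v1=-1 v2=2 v3=-4
Collision at t=7/6: particles 2 and 3 swap velocities; positions: p0=13/2 p1=41/6 p2=25/3 p3=25/3; velocities now: v0=-3 v1=-1 v2=-4 v3=2
Collision at t=5/3: particles 1 and 2 swap velocities; positions: p0=5 p1=19/3 p2=19/3 p3=28/3; velocities now: v0=-3 v1=-4 v2=-1 v3=2
Collision at t=3: particles 0 and 1 swap velocities; positions: p0=1 p1=1 p2=5 p3=12; velocities now: v0=-4 v1=-3 v2=-1 v3=2

Answer: 0,1 1,2 0,1 2,3 1,2 0,1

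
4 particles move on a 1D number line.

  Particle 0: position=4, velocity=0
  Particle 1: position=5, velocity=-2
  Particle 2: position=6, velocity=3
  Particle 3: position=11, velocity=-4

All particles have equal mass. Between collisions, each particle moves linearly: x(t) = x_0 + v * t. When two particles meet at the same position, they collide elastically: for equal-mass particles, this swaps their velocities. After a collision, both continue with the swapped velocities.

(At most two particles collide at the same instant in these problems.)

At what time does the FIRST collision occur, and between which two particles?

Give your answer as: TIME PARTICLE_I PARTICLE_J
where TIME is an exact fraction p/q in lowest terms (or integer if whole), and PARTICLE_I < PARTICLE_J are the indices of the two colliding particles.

Answer: 1/2 0 1

Derivation:
Pair (0,1): pos 4,5 vel 0,-2 -> gap=1, closing at 2/unit, collide at t=1/2
Pair (1,2): pos 5,6 vel -2,3 -> not approaching (rel speed -5 <= 0)
Pair (2,3): pos 6,11 vel 3,-4 -> gap=5, closing at 7/unit, collide at t=5/7
Earliest collision: t=1/2 between 0 and 1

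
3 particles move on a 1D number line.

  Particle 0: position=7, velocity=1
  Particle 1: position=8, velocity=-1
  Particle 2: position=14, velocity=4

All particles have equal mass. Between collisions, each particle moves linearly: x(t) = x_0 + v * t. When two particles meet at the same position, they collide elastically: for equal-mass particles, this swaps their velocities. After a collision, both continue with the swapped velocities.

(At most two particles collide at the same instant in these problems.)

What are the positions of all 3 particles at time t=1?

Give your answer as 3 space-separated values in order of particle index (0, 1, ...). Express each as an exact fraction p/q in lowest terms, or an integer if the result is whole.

Collision at t=1/2: particles 0 and 1 swap velocities; positions: p0=15/2 p1=15/2 p2=16; velocities now: v0=-1 v1=1 v2=4
Advance to t=1 (no further collisions before then); velocities: v0=-1 v1=1 v2=4; positions = 7 8 18

Answer: 7 8 18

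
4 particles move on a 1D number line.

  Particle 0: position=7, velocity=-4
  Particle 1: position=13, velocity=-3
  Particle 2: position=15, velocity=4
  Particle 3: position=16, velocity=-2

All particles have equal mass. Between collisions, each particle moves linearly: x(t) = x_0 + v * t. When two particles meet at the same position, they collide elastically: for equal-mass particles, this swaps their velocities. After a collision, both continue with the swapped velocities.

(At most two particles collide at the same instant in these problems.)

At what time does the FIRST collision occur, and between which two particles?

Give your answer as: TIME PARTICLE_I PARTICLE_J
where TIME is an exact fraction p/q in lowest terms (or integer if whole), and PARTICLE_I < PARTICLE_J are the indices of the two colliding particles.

Answer: 1/6 2 3

Derivation:
Pair (0,1): pos 7,13 vel -4,-3 -> not approaching (rel speed -1 <= 0)
Pair (1,2): pos 13,15 vel -3,4 -> not approaching (rel speed -7 <= 0)
Pair (2,3): pos 15,16 vel 4,-2 -> gap=1, closing at 6/unit, collide at t=1/6
Earliest collision: t=1/6 between 2 and 3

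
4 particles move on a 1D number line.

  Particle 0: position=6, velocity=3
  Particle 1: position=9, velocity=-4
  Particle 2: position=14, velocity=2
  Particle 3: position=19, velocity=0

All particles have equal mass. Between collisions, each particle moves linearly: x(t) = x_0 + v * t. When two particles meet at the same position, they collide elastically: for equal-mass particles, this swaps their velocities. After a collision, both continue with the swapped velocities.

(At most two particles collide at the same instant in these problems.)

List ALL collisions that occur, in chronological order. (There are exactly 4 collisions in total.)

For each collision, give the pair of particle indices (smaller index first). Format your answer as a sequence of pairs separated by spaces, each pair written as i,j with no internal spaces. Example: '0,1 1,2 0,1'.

Collision at t=3/7: particles 0 and 1 swap velocities; positions: p0=51/7 p1=51/7 p2=104/7 p3=19; velocities now: v0=-4 v1=3 v2=2 v3=0
Collision at t=5/2: particles 2 and 3 swap velocities; positions: p0=-1 p1=27/2 p2=19 p3=19; velocities now: v0=-4 v1=3 v2=0 v3=2
Collision at t=13/3: particles 1 and 2 swap velocities; positions: p0=-25/3 p1=19 p2=19 p3=68/3; velocities now: v0=-4 v1=0 v2=3 v3=2
Collision at t=8: particles 2 and 3 swap velocities; positions: p0=-23 p1=19 p2=30 p3=30; velocities now: v0=-4 v1=0 v2=2 v3=3

Answer: 0,1 2,3 1,2 2,3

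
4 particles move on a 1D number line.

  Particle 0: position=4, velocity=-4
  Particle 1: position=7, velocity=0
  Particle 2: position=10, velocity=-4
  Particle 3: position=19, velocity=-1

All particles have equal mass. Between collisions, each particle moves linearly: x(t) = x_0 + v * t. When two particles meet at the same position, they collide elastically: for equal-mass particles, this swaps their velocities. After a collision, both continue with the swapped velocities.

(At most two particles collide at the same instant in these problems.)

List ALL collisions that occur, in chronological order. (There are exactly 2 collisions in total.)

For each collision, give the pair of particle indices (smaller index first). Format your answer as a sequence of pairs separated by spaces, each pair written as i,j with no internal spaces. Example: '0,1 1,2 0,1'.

Collision at t=3/4: particles 1 and 2 swap velocities; positions: p0=1 p1=7 p2=7 p3=73/4; velocities now: v0=-4 v1=-4 v2=0 v3=-1
Collision at t=12: particles 2 and 3 swap velocities; positions: p0=-44 p1=-38 p2=7 p3=7; velocities now: v0=-4 v1=-4 v2=-1 v3=0

Answer: 1,2 2,3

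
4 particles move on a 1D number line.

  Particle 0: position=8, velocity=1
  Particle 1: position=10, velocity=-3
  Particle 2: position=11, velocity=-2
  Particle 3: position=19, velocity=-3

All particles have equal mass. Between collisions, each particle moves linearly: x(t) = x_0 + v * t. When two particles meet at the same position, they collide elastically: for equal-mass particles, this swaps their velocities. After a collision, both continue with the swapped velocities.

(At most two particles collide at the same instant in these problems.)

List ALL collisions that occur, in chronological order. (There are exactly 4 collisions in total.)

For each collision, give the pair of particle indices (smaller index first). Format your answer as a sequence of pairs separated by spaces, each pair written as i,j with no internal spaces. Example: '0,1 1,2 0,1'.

Answer: 0,1 1,2 2,3 1,2

Derivation:
Collision at t=1/2: particles 0 and 1 swap velocities; positions: p0=17/2 p1=17/2 p2=10 p3=35/2; velocities now: v0=-3 v1=1 v2=-2 v3=-3
Collision at t=1: particles 1 and 2 swap velocities; positions: p0=7 p1=9 p2=9 p3=16; velocities now: v0=-3 v1=-2 v2=1 v3=-3
Collision at t=11/4: particles 2 and 3 swap velocities; positions: p0=7/4 p1=11/2 p2=43/4 p3=43/4; velocities now: v0=-3 v1=-2 v2=-3 v3=1
Collision at t=8: particles 1 and 2 swap velocities; positions: p0=-14 p1=-5 p2=-5 p3=16; velocities now: v0=-3 v1=-3 v2=-2 v3=1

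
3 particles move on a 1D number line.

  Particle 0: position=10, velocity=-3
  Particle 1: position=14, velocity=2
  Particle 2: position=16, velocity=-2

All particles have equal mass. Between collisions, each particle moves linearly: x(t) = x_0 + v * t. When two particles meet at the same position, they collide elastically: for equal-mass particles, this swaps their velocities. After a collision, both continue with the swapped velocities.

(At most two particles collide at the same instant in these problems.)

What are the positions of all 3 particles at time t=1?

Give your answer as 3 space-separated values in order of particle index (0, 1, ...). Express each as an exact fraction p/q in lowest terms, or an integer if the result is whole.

Answer: 7 14 16

Derivation:
Collision at t=1/2: particles 1 and 2 swap velocities; positions: p0=17/2 p1=15 p2=15; velocities now: v0=-3 v1=-2 v2=2
Advance to t=1 (no further collisions before then); velocities: v0=-3 v1=-2 v2=2; positions = 7 14 16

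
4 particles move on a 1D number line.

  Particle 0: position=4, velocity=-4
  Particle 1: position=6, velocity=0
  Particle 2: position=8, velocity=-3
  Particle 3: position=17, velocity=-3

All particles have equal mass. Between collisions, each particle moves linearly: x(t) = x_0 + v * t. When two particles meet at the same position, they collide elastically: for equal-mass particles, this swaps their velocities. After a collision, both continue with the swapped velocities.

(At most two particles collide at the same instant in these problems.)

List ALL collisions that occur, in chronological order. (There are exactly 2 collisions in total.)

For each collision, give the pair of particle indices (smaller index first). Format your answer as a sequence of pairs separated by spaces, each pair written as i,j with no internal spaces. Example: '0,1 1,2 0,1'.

Answer: 1,2 2,3

Derivation:
Collision at t=2/3: particles 1 and 2 swap velocities; positions: p0=4/3 p1=6 p2=6 p3=15; velocities now: v0=-4 v1=-3 v2=0 v3=-3
Collision at t=11/3: particles 2 and 3 swap velocities; positions: p0=-32/3 p1=-3 p2=6 p3=6; velocities now: v0=-4 v1=-3 v2=-3 v3=0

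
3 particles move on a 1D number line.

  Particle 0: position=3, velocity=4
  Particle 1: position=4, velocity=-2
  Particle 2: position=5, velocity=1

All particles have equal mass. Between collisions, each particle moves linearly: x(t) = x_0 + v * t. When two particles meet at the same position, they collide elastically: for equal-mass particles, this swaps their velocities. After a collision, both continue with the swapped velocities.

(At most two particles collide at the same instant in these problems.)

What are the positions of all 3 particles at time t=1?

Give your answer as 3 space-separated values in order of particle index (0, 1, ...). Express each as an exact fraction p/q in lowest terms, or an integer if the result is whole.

Answer: 2 6 7

Derivation:
Collision at t=1/6: particles 0 and 1 swap velocities; positions: p0=11/3 p1=11/3 p2=31/6; velocities now: v0=-2 v1=4 v2=1
Collision at t=2/3: particles 1 and 2 swap velocities; positions: p0=8/3 p1=17/3 p2=17/3; velocities now: v0=-2 v1=1 v2=4
Advance to t=1 (no further collisions before then); velocities: v0=-2 v1=1 v2=4; positions = 2 6 7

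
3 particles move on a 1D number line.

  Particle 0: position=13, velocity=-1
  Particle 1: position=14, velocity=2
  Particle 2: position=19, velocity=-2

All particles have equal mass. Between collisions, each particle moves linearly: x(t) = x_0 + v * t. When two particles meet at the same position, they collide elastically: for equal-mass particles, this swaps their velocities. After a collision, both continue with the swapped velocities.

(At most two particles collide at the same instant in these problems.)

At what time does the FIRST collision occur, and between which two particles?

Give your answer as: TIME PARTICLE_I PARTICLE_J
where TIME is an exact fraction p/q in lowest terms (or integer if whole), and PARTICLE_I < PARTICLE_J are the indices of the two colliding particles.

Pair (0,1): pos 13,14 vel -1,2 -> not approaching (rel speed -3 <= 0)
Pair (1,2): pos 14,19 vel 2,-2 -> gap=5, closing at 4/unit, collide at t=5/4
Earliest collision: t=5/4 between 1 and 2

Answer: 5/4 1 2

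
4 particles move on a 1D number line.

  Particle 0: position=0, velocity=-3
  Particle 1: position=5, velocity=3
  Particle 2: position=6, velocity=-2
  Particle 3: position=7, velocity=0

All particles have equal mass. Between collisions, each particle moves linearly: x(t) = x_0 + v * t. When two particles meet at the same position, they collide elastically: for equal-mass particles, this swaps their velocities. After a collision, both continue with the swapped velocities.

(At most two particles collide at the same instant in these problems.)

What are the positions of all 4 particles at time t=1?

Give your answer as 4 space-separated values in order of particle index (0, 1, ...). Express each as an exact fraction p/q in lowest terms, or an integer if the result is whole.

Answer: -3 4 7 8

Derivation:
Collision at t=1/5: particles 1 and 2 swap velocities; positions: p0=-3/5 p1=28/5 p2=28/5 p3=7; velocities now: v0=-3 v1=-2 v2=3 v3=0
Collision at t=2/3: particles 2 and 3 swap velocities; positions: p0=-2 p1=14/3 p2=7 p3=7; velocities now: v0=-3 v1=-2 v2=0 v3=3
Advance to t=1 (no further collisions before then); velocities: v0=-3 v1=-2 v2=0 v3=3; positions = -3 4 7 8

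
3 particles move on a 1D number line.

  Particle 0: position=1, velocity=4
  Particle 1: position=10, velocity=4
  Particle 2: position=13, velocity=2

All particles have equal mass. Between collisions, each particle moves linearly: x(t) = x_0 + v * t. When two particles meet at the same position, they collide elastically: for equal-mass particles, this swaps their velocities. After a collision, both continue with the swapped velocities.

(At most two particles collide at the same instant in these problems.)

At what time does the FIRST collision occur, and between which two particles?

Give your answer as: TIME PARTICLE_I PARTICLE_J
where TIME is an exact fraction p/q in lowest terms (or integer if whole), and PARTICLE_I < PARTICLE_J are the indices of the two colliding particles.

Pair (0,1): pos 1,10 vel 4,4 -> not approaching (rel speed 0 <= 0)
Pair (1,2): pos 10,13 vel 4,2 -> gap=3, closing at 2/unit, collide at t=3/2
Earliest collision: t=3/2 between 1 and 2

Answer: 3/2 1 2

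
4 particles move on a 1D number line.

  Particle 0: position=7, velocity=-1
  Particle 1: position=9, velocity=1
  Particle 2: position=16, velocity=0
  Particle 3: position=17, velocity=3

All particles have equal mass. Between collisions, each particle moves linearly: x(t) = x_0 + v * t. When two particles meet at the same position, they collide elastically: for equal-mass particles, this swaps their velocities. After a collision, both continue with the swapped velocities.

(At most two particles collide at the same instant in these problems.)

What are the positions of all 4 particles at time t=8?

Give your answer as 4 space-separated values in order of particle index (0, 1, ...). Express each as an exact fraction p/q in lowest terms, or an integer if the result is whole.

Collision at t=7: particles 1 and 2 swap velocities; positions: p0=0 p1=16 p2=16 p3=38; velocities now: v0=-1 v1=0 v2=1 v3=3
Advance to t=8 (no further collisions before then); velocities: v0=-1 v1=0 v2=1 v3=3; positions = -1 16 17 41

Answer: -1 16 17 41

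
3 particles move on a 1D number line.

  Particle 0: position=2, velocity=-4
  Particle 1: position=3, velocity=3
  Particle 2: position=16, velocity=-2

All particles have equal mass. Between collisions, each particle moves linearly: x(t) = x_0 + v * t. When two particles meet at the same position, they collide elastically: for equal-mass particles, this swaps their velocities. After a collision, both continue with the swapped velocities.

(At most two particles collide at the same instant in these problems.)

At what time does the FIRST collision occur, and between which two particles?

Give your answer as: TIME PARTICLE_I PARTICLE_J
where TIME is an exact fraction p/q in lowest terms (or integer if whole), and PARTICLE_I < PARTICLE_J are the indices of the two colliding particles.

Pair (0,1): pos 2,3 vel -4,3 -> not approaching (rel speed -7 <= 0)
Pair (1,2): pos 3,16 vel 3,-2 -> gap=13, closing at 5/unit, collide at t=13/5
Earliest collision: t=13/5 between 1 and 2

Answer: 13/5 1 2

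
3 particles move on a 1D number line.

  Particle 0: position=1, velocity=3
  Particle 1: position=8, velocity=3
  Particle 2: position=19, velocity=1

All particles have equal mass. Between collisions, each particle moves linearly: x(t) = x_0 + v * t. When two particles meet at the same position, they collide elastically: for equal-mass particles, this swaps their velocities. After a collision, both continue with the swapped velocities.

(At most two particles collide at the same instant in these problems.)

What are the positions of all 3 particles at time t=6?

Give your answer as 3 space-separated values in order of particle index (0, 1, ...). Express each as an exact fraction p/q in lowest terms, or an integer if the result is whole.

Collision at t=11/2: particles 1 and 2 swap velocities; positions: p0=35/2 p1=49/2 p2=49/2; velocities now: v0=3 v1=1 v2=3
Advance to t=6 (no further collisions before then); velocities: v0=3 v1=1 v2=3; positions = 19 25 26

Answer: 19 25 26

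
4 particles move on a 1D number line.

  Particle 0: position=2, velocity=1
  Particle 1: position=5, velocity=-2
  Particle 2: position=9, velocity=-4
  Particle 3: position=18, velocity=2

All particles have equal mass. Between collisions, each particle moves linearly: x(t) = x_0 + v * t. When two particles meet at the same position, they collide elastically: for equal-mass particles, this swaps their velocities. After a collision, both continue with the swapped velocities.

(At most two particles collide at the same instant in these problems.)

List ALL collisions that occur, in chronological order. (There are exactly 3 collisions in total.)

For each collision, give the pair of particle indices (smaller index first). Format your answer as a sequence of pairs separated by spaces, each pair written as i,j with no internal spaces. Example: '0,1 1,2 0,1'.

Answer: 0,1 1,2 0,1

Derivation:
Collision at t=1: particles 0 and 1 swap velocities; positions: p0=3 p1=3 p2=5 p3=20; velocities now: v0=-2 v1=1 v2=-4 v3=2
Collision at t=7/5: particles 1 and 2 swap velocities; positions: p0=11/5 p1=17/5 p2=17/5 p3=104/5; velocities now: v0=-2 v1=-4 v2=1 v3=2
Collision at t=2: particles 0 and 1 swap velocities; positions: p0=1 p1=1 p2=4 p3=22; velocities now: v0=-4 v1=-2 v2=1 v3=2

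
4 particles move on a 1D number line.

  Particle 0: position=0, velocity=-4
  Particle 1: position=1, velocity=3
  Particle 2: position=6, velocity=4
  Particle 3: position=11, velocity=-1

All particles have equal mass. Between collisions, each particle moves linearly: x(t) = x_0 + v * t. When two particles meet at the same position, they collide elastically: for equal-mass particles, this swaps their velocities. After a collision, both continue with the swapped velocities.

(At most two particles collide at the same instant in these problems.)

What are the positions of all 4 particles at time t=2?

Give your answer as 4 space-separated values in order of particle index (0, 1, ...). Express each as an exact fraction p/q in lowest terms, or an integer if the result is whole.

Collision at t=1: particles 2 and 3 swap velocities; positions: p0=-4 p1=4 p2=10 p3=10; velocities now: v0=-4 v1=3 v2=-1 v3=4
Advance to t=2 (no further collisions before then); velocities: v0=-4 v1=3 v2=-1 v3=4; positions = -8 7 9 14

Answer: -8 7 9 14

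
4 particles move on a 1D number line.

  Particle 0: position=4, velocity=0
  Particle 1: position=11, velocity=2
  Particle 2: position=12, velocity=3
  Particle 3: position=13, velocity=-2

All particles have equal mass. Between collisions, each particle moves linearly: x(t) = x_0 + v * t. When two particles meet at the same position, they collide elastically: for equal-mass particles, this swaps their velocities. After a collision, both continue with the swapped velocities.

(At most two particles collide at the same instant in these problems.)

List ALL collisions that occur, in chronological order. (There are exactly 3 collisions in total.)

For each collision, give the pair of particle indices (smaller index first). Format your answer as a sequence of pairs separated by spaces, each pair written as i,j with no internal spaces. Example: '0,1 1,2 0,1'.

Answer: 2,3 1,2 0,1

Derivation:
Collision at t=1/5: particles 2 and 3 swap velocities; positions: p0=4 p1=57/5 p2=63/5 p3=63/5; velocities now: v0=0 v1=2 v2=-2 v3=3
Collision at t=1/2: particles 1 and 2 swap velocities; positions: p0=4 p1=12 p2=12 p3=27/2; velocities now: v0=0 v1=-2 v2=2 v3=3
Collision at t=9/2: particles 0 and 1 swap velocities; positions: p0=4 p1=4 p2=20 p3=51/2; velocities now: v0=-2 v1=0 v2=2 v3=3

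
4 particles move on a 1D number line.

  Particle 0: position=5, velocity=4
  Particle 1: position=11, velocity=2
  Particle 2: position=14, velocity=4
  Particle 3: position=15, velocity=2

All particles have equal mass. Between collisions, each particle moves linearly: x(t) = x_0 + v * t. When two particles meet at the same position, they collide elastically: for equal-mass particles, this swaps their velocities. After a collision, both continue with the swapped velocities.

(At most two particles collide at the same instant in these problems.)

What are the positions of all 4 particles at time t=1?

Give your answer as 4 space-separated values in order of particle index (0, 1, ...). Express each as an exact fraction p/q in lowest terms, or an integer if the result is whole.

Answer: 9 13 17 18

Derivation:
Collision at t=1/2: particles 2 and 3 swap velocities; positions: p0=7 p1=12 p2=16 p3=16; velocities now: v0=4 v1=2 v2=2 v3=4
Advance to t=1 (no further collisions before then); velocities: v0=4 v1=2 v2=2 v3=4; positions = 9 13 17 18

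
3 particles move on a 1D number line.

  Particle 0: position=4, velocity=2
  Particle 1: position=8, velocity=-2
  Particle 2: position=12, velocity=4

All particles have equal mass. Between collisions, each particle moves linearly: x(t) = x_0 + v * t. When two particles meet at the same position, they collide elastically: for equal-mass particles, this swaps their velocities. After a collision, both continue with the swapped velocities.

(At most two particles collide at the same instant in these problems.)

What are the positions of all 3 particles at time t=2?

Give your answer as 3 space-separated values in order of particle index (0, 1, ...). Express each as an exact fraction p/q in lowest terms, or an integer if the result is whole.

Collision at t=1: particles 0 and 1 swap velocities; positions: p0=6 p1=6 p2=16; velocities now: v0=-2 v1=2 v2=4
Advance to t=2 (no further collisions before then); velocities: v0=-2 v1=2 v2=4; positions = 4 8 20

Answer: 4 8 20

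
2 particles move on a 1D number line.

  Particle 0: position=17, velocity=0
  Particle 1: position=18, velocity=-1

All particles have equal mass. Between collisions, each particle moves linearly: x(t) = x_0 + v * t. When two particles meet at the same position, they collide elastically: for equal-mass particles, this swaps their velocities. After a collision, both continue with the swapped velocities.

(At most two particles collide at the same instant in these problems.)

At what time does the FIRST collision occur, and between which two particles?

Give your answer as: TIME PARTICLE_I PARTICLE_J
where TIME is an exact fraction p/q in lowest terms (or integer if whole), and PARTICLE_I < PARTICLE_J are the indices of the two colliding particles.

Answer: 1 0 1

Derivation:
Pair (0,1): pos 17,18 vel 0,-1 -> gap=1, closing at 1/unit, collide at t=1
Earliest collision: t=1 between 0 and 1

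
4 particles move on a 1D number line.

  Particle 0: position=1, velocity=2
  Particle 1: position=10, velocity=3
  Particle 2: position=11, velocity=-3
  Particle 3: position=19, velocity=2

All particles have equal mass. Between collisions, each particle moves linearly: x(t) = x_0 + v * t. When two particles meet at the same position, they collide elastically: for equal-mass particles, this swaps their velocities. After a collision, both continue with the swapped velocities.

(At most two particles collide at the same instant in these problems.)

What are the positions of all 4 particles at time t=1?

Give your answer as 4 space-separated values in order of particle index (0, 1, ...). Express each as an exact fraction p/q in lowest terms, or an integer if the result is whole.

Answer: 3 8 13 21

Derivation:
Collision at t=1/6: particles 1 and 2 swap velocities; positions: p0=4/3 p1=21/2 p2=21/2 p3=58/3; velocities now: v0=2 v1=-3 v2=3 v3=2
Advance to t=1 (no further collisions before then); velocities: v0=2 v1=-3 v2=3 v3=2; positions = 3 8 13 21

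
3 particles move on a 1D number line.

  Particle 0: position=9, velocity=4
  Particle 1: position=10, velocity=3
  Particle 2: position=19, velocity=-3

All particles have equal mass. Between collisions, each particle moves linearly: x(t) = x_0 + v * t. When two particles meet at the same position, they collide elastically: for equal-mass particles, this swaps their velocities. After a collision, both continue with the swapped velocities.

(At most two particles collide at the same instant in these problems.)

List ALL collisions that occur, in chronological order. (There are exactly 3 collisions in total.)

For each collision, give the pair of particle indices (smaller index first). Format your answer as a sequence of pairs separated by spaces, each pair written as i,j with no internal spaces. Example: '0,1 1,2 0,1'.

Collision at t=1: particles 0 and 1 swap velocities; positions: p0=13 p1=13 p2=16; velocities now: v0=3 v1=4 v2=-3
Collision at t=10/7: particles 1 and 2 swap velocities; positions: p0=100/7 p1=103/7 p2=103/7; velocities now: v0=3 v1=-3 v2=4
Collision at t=3/2: particles 0 and 1 swap velocities; positions: p0=29/2 p1=29/2 p2=15; velocities now: v0=-3 v1=3 v2=4

Answer: 0,1 1,2 0,1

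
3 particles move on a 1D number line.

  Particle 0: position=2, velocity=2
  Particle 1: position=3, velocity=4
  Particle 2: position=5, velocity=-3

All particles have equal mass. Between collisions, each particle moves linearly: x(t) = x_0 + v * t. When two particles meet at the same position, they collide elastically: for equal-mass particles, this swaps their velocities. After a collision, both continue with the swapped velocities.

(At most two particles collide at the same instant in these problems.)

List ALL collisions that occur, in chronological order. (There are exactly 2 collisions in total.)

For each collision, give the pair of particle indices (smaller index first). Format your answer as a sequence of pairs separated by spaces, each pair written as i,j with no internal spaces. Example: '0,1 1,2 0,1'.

Collision at t=2/7: particles 1 and 2 swap velocities; positions: p0=18/7 p1=29/7 p2=29/7; velocities now: v0=2 v1=-3 v2=4
Collision at t=3/5: particles 0 and 1 swap velocities; positions: p0=16/5 p1=16/5 p2=27/5; velocities now: v0=-3 v1=2 v2=4

Answer: 1,2 0,1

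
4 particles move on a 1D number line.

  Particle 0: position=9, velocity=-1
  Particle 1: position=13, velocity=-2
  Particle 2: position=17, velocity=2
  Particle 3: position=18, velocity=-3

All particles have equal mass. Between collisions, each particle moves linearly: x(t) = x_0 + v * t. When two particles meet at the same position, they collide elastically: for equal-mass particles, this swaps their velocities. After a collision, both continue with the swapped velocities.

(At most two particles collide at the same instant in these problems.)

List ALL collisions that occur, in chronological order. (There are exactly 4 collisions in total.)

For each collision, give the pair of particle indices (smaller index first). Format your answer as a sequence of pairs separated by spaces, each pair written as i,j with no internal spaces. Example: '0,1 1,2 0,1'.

Answer: 2,3 0,1 1,2 0,1

Derivation:
Collision at t=1/5: particles 2 and 3 swap velocities; positions: p0=44/5 p1=63/5 p2=87/5 p3=87/5; velocities now: v0=-1 v1=-2 v2=-3 v3=2
Collision at t=4: particles 0 and 1 swap velocities; positions: p0=5 p1=5 p2=6 p3=25; velocities now: v0=-2 v1=-1 v2=-3 v3=2
Collision at t=9/2: particles 1 and 2 swap velocities; positions: p0=4 p1=9/2 p2=9/2 p3=26; velocities now: v0=-2 v1=-3 v2=-1 v3=2
Collision at t=5: particles 0 and 1 swap velocities; positions: p0=3 p1=3 p2=4 p3=27; velocities now: v0=-3 v1=-2 v2=-1 v3=2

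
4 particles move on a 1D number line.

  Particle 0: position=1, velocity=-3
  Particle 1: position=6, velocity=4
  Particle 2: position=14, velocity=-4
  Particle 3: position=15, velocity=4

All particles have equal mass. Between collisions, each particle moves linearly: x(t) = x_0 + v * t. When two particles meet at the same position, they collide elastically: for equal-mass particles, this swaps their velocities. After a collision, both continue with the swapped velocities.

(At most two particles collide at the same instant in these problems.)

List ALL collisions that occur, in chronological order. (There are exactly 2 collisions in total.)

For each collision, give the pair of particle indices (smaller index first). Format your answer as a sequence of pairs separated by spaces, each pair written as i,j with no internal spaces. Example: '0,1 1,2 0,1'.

Answer: 1,2 0,1

Derivation:
Collision at t=1: particles 1 and 2 swap velocities; positions: p0=-2 p1=10 p2=10 p3=19; velocities now: v0=-3 v1=-4 v2=4 v3=4
Collision at t=13: particles 0 and 1 swap velocities; positions: p0=-38 p1=-38 p2=58 p3=67; velocities now: v0=-4 v1=-3 v2=4 v3=4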